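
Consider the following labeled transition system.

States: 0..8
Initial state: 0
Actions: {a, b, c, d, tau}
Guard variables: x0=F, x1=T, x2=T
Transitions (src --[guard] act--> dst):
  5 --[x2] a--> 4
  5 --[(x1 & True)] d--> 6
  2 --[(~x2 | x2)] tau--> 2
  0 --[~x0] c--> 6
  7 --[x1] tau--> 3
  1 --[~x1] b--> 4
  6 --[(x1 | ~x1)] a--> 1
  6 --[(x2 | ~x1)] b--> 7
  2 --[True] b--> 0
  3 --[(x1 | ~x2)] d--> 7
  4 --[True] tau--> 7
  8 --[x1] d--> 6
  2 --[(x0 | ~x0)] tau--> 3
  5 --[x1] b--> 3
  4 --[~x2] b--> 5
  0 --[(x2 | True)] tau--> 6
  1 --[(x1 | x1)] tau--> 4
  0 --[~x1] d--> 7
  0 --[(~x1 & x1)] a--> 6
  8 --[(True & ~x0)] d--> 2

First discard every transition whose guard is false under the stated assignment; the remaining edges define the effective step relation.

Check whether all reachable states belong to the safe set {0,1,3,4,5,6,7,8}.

Allowed set {0,1,3,4,5,6,7,8}
Reach set: {0,1,3,4,6,7}
  0: ✓
  1: ✓
  3: ✓
  4: ✓
  6: ✓
  7: ✓

Answer: INVARIANT HOLDS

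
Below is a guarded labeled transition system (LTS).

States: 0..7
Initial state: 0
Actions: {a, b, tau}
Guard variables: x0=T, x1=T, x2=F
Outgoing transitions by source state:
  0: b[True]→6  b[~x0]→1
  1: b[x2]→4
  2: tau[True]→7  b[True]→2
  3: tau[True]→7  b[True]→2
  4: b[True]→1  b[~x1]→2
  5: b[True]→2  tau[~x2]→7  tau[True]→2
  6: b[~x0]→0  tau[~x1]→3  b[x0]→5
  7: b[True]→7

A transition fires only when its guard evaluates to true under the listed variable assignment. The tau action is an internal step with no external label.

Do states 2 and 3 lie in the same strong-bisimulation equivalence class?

Answer: BISIMILAR

Working:
Bisimulation quotient by refinement:
  round 0: {{0,1,2,3,4,5,6,7}}
  round 1: {{0,4,6,7},{1},{2,3,5}}
  round 2: {{0,7},{1},{2,3},{4},{5},{6}}
  round 3: {{0},{1},{2,3},{4},{5},{6},{7}}
Fixed point at round 4; 7 class(es).
class of 2: {2,3}; class of 3: {2,3}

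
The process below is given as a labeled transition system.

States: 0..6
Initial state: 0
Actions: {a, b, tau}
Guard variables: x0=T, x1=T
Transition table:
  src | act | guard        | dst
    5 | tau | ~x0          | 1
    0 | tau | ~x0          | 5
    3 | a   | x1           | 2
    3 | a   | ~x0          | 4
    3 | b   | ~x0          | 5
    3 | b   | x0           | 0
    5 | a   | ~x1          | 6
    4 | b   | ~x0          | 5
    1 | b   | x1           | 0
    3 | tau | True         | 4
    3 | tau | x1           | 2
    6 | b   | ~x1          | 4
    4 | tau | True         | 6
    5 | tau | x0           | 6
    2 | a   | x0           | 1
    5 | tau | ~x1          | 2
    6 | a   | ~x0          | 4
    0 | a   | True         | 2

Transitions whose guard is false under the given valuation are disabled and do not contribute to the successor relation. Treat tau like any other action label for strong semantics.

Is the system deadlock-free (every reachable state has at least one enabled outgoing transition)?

R = {0,1,2}
  0: a→2  [1 out]
  1: b→0  [1 out]
  2: a→1  [1 out]

Answer: DEADLOCK-FREE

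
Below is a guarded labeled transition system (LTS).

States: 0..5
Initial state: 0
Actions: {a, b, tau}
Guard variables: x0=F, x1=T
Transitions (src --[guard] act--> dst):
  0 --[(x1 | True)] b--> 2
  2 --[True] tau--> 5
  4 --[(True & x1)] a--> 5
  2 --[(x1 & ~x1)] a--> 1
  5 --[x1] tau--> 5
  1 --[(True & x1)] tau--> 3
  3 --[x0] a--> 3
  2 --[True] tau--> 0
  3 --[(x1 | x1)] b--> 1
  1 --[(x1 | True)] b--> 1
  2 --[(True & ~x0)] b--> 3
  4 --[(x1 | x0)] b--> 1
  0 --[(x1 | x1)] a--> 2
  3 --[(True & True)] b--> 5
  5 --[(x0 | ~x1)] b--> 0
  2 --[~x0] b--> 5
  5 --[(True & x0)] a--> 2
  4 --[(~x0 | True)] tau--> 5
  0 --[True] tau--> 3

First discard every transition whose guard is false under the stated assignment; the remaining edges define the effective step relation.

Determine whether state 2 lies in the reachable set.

Answer: REACHABLE

Trace:
15 transition(s) survive guard evaluation.
depth 0: {0}
depth 1: {2,3}  now seen {0,2,3}
depth 2: {1,5}  now seen {0,1,2,3,5}
Reach set: {0,1,2,3,5}
Path to 2: b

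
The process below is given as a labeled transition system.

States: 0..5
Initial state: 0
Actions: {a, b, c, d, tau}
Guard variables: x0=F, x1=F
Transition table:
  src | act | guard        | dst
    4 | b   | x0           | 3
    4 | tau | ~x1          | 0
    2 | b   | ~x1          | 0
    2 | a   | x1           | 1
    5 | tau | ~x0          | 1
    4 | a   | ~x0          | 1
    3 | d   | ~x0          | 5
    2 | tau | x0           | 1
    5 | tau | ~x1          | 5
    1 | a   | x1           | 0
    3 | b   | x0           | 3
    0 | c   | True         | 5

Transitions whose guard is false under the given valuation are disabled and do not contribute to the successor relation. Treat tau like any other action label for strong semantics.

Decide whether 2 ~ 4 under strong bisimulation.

Answer: NOT BISIMILAR

Working:
Bisimulation quotient by refinement:
  round 0: {{0,1,2,3,4,5}}
  round 1: {{0},{1},{2},{3},{4},{5}}
stable after 2 split(s): 6 block(s)
[2]={2}  [4]={4}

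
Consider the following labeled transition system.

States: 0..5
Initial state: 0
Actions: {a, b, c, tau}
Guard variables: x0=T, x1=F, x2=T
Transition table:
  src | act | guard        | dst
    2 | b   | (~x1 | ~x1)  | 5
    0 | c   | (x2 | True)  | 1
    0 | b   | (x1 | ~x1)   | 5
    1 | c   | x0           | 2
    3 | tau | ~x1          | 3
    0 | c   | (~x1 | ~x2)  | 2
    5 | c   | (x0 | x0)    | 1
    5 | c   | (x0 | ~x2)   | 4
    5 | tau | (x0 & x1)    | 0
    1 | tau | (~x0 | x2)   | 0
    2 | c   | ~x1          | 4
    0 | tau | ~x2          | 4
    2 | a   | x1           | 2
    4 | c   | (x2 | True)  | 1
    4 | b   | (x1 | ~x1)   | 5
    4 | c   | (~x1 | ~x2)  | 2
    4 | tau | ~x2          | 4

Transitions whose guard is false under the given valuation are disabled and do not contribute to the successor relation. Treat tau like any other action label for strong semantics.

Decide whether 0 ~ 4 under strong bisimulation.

Answer: BISIMILAR

Working:
Compute ~ classes (split until stable):
  π0 = {{0,1,2,3,4,5}}
  π1 = {{0,2,4},{1},{3},{5}}
  π2 = {{0,4},{1},{2},{3},{5}}
Fixed point at round 3; 5 class(es).
[0]={0,4}  [4]={0,4}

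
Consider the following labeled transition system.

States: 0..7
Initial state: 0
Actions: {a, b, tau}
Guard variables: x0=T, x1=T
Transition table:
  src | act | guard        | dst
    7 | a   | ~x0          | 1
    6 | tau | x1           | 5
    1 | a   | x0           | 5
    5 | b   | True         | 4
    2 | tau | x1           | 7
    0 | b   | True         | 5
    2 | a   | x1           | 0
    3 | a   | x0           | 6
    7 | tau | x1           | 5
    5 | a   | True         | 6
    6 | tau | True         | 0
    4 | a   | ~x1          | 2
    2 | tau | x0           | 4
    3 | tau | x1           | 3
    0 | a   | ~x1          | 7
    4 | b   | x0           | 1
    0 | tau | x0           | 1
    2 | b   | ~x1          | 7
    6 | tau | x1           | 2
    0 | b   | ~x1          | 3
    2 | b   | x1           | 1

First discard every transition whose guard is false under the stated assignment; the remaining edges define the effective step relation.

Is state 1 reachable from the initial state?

Answer: REACHABLE

Analysis:
After dropping false guards: 16 live edges.
depth 0: {0}
depth 1: {1,5}  cumulative {0,1,5}
depth 2: {4,6}  cumulative {0,1,4,5,6}
depth 3: {2}  cumulative {0,1,2,4,5,6}
depth 4: {7}  cumulative {0,1,2,4,5,6,7}
Reachable = {0,1,2,4,5,6,7}
trace reaching 1: tau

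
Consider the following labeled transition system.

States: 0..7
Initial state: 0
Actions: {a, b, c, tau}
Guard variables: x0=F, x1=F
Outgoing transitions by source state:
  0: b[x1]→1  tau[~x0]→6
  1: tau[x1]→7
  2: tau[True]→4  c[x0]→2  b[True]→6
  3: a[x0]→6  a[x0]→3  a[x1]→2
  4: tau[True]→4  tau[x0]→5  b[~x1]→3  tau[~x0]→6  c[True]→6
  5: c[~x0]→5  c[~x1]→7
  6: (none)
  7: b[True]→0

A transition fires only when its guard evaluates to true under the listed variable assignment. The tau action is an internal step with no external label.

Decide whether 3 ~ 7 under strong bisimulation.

Bisimulation quotient by refinement:
  round 0: {{0,1,2,3,4,5,6,7}}
  round 1: {{0},{1,3,6},{2},{4},{5},{7}}
Fixed point at round 2; 6 class(es).
[3]={1,3,6}  [7]={7}

Answer: NOT BISIMILAR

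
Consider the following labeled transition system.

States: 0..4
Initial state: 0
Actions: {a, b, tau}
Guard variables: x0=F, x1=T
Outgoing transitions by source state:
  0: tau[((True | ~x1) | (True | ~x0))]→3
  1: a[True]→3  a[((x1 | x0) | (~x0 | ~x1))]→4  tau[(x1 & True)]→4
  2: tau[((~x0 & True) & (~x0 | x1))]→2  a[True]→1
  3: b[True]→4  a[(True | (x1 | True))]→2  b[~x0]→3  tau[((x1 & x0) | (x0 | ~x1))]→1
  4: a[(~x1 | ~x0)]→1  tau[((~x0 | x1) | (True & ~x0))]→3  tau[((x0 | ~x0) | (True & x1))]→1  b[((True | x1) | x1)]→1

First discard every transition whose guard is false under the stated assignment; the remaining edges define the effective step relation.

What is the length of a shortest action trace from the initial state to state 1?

Answer: 3

Analysis:
Breadth-first toward 1:
  depth 0: {0}
  depth 1: {3}
  depth 2: {2,4}
  depth 3: {1}
1 enters at depth 3; path tau·a·a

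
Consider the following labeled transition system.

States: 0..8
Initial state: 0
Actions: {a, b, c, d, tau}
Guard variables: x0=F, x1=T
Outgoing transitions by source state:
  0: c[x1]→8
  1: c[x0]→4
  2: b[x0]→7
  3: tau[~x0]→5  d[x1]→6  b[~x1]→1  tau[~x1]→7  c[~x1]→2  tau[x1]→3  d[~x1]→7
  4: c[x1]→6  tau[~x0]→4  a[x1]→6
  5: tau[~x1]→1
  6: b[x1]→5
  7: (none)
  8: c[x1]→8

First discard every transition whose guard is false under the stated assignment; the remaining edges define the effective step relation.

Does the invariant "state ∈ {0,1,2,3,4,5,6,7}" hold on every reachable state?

Allowed set {0,1,2,3,4,5,6,7}
Reach set: {0,8}
  0: ok
  8: outside
reach 8 via c — violates

Answer: INVARIANT VIOLATED at state 8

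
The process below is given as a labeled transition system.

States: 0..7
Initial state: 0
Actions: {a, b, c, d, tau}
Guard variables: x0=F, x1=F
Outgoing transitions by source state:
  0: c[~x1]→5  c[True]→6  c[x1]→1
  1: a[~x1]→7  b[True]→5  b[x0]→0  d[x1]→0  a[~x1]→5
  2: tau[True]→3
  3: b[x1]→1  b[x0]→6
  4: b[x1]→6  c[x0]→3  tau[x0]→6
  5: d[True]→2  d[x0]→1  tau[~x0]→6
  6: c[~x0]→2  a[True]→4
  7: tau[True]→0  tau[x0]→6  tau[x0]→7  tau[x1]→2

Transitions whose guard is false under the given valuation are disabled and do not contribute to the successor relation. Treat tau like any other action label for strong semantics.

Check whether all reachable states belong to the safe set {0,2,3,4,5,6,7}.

Answer: INVARIANT HOLDS

Analysis:
Safe = {0,2,3,4,5,6,7}
Reachable = {0,2,3,4,5,6}
  0: ✓
  2: ✓
  3: ✓
  4: ✓
  5: ✓
  6: ✓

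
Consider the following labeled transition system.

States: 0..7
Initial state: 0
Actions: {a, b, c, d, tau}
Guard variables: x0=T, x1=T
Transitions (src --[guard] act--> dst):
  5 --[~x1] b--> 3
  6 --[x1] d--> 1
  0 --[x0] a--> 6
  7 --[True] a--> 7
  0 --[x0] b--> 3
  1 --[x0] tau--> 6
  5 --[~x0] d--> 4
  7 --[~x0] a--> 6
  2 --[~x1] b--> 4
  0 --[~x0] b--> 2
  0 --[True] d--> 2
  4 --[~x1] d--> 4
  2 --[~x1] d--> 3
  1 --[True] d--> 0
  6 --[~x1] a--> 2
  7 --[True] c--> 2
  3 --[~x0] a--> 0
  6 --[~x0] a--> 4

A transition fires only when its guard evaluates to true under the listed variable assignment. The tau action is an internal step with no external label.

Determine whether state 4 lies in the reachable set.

After dropping false guards: 8 live edges.
depth 0: {0}
depth 1: {2,3,6}  cumulative {0,2,3,6}
depth 2: {1}  cumulative {0,1,2,3,6}
Reach set: {0,1,2,3,6}

Answer: UNREACHABLE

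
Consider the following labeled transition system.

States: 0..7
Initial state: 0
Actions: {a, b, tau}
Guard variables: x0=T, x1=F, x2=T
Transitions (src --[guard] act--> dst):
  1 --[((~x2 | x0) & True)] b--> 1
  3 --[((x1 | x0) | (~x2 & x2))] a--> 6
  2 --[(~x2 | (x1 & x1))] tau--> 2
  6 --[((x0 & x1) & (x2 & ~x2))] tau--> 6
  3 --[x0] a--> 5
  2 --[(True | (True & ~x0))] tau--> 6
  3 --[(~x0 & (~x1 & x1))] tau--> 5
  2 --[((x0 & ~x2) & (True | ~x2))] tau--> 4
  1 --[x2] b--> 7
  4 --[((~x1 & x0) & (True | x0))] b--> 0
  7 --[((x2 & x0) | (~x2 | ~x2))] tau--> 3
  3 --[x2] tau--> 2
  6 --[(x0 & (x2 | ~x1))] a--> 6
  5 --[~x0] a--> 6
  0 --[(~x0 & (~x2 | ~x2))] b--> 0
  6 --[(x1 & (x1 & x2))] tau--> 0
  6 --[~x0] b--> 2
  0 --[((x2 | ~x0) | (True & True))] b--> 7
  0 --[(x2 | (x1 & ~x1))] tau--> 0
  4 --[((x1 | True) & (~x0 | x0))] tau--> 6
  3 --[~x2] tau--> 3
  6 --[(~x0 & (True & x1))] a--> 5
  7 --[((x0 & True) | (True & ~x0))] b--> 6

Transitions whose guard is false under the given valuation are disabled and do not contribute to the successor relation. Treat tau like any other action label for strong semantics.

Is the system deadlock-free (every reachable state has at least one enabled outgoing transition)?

Reach set: {0,2,3,5,6,7}
  0: b→7  tau→0  [deg 2]
  2: tau→6  [deg 1]
  3: a→5  a→6  tau→2  [deg 3]
  5: ∅  [no exit]
  6: a→6  [deg 1]
  7: b→6  tau→3  [deg 2]
trace reaching 5: b·tau·a

Answer: DEADLOCK at state 5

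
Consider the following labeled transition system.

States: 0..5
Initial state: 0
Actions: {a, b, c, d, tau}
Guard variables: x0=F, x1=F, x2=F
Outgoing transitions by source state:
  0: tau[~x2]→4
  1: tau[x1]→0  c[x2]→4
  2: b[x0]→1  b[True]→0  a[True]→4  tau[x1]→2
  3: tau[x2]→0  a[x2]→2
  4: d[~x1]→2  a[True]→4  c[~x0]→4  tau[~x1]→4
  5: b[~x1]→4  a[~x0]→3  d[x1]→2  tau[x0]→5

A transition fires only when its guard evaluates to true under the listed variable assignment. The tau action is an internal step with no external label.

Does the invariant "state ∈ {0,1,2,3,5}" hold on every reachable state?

Answer: INVARIANT VIOLATED at state 4

Analysis:
Inv-set: {0,1,2,3,5}
Reach set: {0,2,4}
  0: ✓
  2: ✓
  4: VIOLATES
counterexample path to 4: tau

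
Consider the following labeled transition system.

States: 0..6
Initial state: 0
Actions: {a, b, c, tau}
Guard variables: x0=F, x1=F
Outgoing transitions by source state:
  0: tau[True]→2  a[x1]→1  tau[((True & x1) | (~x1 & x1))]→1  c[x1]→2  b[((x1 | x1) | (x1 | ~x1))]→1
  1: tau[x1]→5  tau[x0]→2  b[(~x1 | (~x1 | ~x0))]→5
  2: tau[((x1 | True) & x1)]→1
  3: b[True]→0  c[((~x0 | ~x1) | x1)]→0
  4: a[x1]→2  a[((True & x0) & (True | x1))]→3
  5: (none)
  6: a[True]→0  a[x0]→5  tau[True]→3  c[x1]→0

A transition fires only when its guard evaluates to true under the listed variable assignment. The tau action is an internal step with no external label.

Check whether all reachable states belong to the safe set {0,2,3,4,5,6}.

Safe = {0,2,3,4,5,6}
Reachable = {0,1,2,5}
  0: safe
  1: ✗ unsafe
  2: safe
  5: safe
counterexample path to 1: b

Answer: INVARIANT VIOLATED at state 1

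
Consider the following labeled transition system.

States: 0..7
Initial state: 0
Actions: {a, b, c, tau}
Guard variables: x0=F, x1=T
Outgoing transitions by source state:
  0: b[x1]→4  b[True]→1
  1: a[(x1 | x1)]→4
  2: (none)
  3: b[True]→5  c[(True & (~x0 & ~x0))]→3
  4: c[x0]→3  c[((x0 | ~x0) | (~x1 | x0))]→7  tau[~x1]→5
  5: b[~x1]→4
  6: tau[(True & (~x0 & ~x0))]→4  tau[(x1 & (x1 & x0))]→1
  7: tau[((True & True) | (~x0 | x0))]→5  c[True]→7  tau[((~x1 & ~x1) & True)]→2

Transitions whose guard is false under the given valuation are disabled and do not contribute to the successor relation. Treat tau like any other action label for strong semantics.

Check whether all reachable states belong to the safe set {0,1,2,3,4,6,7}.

Answer: INVARIANT VIOLATED at state 5

Analysis:
Safe = {0,1,2,3,4,6,7}
R = {0,1,4,5,7}
  0: safe
  1: safe
  4: safe
  5: VIOLATES
  7: safe
reach 5 via b·c·tau — violates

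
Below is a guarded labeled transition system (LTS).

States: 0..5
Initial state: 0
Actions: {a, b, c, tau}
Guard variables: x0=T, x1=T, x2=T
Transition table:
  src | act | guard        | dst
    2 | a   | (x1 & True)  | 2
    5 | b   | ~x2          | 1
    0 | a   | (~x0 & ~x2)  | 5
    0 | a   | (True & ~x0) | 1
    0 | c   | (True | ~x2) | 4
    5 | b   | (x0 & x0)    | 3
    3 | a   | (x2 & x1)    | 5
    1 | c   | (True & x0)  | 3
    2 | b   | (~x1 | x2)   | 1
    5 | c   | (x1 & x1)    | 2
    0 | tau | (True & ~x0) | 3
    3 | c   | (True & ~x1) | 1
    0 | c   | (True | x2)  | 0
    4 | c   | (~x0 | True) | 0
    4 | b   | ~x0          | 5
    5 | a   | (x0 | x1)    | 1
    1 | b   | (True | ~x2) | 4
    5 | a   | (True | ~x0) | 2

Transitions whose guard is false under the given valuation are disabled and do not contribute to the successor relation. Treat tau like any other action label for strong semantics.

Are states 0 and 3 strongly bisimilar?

Refine partition for ~:
  round 0: {{0,1,2,3,4,5}}
  round 1: {{0,4},{1},{2},{3},{5}}
Fixed point at round 2; 5 class(es).
0∈{0,4}, 3∈{3}

Answer: NOT BISIMILAR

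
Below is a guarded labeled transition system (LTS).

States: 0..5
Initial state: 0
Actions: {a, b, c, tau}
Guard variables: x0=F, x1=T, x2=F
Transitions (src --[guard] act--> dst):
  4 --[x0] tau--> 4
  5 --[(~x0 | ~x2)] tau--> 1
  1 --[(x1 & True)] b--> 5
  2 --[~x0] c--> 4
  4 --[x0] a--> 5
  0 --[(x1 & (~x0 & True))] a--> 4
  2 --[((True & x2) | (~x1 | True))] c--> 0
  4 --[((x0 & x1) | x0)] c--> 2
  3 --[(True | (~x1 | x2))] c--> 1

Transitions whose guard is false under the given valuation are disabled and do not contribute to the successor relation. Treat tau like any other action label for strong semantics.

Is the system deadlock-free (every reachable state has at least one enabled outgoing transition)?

Answer: DEADLOCK at state 4

Working:
Reach set: {0,4}
  0: a→4  [deg 1]
  4: ∅  [deadlock]
Path to 4: a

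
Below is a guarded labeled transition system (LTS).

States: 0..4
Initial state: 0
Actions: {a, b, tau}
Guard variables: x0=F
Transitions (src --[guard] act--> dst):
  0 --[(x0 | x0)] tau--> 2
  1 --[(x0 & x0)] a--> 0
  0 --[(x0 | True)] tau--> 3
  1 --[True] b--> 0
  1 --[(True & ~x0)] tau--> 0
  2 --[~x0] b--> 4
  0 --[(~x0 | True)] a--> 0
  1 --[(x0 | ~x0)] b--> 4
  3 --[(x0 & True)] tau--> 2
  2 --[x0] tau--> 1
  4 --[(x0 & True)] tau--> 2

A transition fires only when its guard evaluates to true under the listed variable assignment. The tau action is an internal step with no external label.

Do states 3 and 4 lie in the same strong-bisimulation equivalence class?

Answer: BISIMILAR

Working:
Bisimulation quotient by refinement:
  π0 = {{0,1,2,3,4}}
  π1 = {{0},{1},{2},{3,4}}
4 equivalence class(es) (converged in 2)
class of 3: {3,4}; class of 4: {3,4}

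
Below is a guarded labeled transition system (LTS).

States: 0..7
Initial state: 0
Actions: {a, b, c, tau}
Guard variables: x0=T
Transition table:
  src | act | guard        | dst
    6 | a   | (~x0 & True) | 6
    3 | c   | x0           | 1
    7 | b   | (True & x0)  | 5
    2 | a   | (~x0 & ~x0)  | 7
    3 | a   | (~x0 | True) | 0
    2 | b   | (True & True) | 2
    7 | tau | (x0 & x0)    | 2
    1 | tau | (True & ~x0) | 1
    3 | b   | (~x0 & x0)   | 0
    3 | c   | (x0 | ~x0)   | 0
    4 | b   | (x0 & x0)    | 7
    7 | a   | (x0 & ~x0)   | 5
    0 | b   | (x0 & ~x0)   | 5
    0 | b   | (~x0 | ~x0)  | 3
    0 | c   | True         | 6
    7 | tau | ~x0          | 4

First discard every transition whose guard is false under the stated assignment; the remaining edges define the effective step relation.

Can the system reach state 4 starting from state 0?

Answer: UNREACHABLE

Trace:
8 transition(s) survive guard evaluation.
depth 0: {0}
depth 1: {6}  cumulative {0,6}
R = {0,6}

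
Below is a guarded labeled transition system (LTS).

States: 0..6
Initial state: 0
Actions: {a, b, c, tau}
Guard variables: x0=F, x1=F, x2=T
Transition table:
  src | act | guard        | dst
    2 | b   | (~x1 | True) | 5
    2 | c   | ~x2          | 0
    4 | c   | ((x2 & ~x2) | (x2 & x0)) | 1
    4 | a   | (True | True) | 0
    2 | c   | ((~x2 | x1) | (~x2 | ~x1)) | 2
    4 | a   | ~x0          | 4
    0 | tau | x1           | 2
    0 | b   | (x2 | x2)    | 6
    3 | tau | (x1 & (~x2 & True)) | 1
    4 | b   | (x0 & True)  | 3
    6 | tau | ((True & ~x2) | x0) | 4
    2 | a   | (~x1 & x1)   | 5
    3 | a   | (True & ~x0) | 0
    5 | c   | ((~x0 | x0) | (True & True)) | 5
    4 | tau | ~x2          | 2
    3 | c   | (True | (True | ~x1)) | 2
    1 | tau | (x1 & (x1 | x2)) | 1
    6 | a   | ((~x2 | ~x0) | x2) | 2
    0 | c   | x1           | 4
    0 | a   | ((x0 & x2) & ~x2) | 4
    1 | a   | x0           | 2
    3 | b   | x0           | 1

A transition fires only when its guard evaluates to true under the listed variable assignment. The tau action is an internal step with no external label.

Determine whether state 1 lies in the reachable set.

Answer: UNREACHABLE

Working:
9 transition(s) survive guard evaluation.
depth 0: {0}
depth 1: {6}  cumulative {0,6}
depth 2: {2}  cumulative {0,2,6}
depth 3: {5}  cumulative {0,2,5,6}
R = {0,2,5,6}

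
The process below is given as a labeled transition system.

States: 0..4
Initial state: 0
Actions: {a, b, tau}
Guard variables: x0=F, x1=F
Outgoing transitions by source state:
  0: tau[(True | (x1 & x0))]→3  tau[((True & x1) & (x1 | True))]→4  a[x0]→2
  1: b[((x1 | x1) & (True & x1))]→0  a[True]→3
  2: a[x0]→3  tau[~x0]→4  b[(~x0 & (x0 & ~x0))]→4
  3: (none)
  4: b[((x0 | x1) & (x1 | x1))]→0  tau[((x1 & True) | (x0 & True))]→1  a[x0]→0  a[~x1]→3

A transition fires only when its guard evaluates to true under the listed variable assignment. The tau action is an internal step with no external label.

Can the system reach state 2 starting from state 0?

Guard filter leaves 4 enabled edge(s).
Layer 0: {0}
Layer 1: {3}  cumulative {0,3}
Reach set: {0,3}

Answer: UNREACHABLE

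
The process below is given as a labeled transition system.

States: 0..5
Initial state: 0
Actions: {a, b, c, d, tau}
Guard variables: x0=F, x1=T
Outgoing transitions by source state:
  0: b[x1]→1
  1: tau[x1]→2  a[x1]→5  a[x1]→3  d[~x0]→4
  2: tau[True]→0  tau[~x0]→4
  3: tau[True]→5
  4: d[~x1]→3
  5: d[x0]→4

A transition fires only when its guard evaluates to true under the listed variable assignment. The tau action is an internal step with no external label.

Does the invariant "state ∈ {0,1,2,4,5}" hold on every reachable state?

Safe = {0,1,2,4,5}
Reachable = {0,1,2,3,4,5}
  0: safe
  1: safe
  2: safe
  3: outside
  4: safe
  5: safe
reach 3 via b·a — violates

Answer: INVARIANT VIOLATED at state 3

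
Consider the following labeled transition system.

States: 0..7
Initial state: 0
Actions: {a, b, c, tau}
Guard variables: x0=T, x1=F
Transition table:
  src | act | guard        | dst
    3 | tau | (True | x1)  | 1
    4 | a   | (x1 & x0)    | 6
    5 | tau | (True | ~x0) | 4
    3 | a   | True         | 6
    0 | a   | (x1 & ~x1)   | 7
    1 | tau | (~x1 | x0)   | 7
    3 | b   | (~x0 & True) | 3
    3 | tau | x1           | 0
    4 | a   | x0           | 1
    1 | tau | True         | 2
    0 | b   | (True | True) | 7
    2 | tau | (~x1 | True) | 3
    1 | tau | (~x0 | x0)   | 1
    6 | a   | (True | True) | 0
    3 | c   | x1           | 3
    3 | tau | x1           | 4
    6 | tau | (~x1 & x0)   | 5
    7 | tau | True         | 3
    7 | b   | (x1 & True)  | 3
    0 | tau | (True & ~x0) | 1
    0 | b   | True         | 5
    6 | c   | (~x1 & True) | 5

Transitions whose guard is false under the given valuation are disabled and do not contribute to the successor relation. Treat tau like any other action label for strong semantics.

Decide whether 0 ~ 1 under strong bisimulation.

Answer: NOT BISIMILAR

Trace:
Bisimulation quotient by refinement:
  round 0: {{0,1,2,3,4,5,6,7}}
  round 1: {{0},{1,2,5,7},{3},{4},{6}}
  round 2: {{0},{1},{2,7},{3},{4},{5},{6}}
7 equivalence class(es) (converged in 3)
0∈{0}, 1∈{1}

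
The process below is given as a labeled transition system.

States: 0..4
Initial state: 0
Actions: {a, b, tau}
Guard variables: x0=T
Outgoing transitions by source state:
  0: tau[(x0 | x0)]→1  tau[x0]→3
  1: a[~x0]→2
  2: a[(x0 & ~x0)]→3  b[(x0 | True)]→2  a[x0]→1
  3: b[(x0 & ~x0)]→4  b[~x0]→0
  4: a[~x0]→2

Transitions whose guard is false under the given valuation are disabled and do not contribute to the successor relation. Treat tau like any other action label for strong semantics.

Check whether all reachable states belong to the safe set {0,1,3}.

Allowed set {0,1,3}
Reach set: {0,1,3}
  0: ✓
  1: ✓
  3: ✓

Answer: INVARIANT HOLDS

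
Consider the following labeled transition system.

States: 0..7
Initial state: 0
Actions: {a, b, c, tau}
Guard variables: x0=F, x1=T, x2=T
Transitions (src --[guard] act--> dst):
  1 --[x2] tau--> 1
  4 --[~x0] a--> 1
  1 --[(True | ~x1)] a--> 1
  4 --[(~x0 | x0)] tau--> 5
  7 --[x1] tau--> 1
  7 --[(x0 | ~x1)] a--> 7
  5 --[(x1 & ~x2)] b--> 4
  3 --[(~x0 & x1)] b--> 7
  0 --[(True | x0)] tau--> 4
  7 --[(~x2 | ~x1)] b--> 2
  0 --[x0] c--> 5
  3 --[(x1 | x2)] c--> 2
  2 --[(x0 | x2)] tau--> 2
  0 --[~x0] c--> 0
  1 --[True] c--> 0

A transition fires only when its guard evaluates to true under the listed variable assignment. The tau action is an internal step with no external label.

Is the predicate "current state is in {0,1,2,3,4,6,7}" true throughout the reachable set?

Answer: INVARIANT VIOLATED at state 5

Working:
Allowed set {0,1,2,3,4,6,7}
Reachable = {0,1,4,5}
  0: safe
  1: safe
  4: safe
  5: outside
counterexample path to 5: tau·tau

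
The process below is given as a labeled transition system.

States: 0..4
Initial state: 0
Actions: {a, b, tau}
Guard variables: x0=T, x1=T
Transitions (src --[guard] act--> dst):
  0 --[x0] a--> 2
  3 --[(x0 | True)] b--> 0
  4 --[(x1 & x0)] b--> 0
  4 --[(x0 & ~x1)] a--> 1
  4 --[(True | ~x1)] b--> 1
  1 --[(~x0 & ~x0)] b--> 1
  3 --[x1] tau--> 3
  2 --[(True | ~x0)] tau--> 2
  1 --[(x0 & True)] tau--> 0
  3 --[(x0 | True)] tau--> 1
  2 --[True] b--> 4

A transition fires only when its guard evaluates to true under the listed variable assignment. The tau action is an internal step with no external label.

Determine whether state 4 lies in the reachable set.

Answer: REACHABLE

Trace:
9 transition(s) survive guard evaluation.
L0 = {0}
L1 = {2}  cumulative {0,2}
L2 = {4}  cumulative {0,2,4}
L3 = {1}  cumulative {0,1,2,4}
Reach set: {0,1,2,4}
trace reaching 4: a·b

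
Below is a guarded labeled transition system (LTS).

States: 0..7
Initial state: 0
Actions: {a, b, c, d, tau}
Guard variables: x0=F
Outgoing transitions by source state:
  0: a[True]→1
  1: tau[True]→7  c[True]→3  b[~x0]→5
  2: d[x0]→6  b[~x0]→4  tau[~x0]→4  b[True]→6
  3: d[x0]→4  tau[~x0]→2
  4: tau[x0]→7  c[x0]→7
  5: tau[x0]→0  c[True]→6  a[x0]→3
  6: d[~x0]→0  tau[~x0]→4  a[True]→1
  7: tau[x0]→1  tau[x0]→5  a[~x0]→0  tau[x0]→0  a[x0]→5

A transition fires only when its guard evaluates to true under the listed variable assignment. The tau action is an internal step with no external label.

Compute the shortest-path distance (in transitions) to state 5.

Answer: 2

Analysis:
BFS to 5:
  depth 0: {0}
  depth 1: {1}
  depth 2: {3,5,7}
5 enters at depth 2; path a·b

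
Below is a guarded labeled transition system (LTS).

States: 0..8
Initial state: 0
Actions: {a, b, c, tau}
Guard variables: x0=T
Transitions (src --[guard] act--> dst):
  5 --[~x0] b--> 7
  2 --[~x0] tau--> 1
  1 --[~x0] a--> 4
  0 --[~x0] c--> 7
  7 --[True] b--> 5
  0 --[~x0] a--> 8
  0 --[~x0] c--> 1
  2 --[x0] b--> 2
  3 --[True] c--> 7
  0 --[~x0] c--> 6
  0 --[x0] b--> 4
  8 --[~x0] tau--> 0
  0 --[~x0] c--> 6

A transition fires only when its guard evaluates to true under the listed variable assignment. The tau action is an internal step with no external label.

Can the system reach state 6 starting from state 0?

4 transition(s) survive guard evaluation.
L0 = {0}
L1 = {4}  total {0,4}
R = {0,4}

Answer: UNREACHABLE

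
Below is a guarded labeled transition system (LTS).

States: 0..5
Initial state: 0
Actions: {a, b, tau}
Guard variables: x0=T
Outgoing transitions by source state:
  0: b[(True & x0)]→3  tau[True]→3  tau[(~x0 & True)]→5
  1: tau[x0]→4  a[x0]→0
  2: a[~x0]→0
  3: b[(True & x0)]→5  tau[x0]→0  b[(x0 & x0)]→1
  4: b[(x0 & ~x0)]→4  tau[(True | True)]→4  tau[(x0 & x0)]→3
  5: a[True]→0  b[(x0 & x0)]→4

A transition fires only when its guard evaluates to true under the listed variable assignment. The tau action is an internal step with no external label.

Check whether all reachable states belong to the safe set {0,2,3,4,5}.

Safe = {0,2,3,4,5}
Reach set: {0,1,3,4,5}
  0: safe
  1: ✗ unsafe
  3: safe
  4: safe
  5: safe
reach 1 via b·b — violates

Answer: INVARIANT VIOLATED at state 1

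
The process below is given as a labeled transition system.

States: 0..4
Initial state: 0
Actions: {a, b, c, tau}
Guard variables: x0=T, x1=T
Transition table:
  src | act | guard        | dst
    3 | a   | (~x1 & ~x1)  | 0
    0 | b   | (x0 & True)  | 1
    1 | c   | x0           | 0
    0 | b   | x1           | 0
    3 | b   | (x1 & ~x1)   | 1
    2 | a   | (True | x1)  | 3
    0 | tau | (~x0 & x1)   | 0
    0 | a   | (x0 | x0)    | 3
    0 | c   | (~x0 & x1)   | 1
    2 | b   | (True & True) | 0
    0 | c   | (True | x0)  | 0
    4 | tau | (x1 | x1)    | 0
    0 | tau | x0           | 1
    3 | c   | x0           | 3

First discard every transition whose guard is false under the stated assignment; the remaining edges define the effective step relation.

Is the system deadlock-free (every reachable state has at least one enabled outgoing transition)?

Reachable = {0,1,3}
  0: a→3  b→0  b→1  c→0  tau→1  [5 exit(s)]
  1: c→0  [1 exit(s)]
  3: c→3  [1 exit(s)]

Answer: DEADLOCK-FREE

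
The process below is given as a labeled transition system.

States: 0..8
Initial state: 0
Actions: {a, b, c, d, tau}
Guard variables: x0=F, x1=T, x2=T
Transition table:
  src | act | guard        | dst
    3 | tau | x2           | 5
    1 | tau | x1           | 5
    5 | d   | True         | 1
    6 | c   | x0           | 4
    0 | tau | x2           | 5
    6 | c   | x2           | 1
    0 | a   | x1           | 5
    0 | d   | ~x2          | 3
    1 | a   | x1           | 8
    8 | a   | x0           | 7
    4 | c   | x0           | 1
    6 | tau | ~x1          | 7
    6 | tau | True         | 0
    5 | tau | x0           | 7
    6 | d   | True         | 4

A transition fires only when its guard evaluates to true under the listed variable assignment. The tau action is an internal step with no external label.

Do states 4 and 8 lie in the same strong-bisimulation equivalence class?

Answer: BISIMILAR

Analysis:
Bisimulation quotient by refinement:
  round 0: {{0,1,2,3,4,5,6,7,8}}
  round 1: {{0,1},{2,4,7,8},{3},{5},{6}}
  round 2: {{0},{1},{2,4,7,8},{3},{5},{6}}
stable after 3 split(s): 6 block(s)
class of 4: {2,4,7,8}; class of 8: {2,4,7,8}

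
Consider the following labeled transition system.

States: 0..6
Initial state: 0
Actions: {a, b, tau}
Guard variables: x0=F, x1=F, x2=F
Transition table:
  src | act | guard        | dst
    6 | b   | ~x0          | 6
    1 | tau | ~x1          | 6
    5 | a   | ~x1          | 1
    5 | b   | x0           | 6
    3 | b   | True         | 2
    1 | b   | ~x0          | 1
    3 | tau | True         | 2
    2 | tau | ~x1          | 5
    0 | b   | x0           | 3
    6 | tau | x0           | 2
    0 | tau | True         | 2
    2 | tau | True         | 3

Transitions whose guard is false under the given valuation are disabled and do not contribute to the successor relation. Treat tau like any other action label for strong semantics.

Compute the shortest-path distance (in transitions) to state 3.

Answer: 2

Analysis:
Breadth-first toward 3:
  depth 0: {0}
  depth 1: {2}
  depth 2: {3,5}
depth(3)=2, e.g. tau·tau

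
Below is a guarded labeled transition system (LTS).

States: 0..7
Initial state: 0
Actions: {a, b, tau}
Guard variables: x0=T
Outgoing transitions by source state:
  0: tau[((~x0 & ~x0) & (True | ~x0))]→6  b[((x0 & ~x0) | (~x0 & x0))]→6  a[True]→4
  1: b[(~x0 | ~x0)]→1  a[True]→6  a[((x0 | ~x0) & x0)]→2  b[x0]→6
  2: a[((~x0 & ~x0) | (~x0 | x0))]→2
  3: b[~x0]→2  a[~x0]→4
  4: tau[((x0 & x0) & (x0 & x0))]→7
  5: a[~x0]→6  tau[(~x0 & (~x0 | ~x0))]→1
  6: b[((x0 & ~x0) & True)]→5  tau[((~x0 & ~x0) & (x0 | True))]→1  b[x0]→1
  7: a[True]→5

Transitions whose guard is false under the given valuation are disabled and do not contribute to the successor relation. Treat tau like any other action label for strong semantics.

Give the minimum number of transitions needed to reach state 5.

Answer: 3

Working:
Layered search for 5:
  L0 = {0}
  L1 = {4}
  L2 = {7}
  L3 = {5}
depth(5)=3, e.g. a·tau·a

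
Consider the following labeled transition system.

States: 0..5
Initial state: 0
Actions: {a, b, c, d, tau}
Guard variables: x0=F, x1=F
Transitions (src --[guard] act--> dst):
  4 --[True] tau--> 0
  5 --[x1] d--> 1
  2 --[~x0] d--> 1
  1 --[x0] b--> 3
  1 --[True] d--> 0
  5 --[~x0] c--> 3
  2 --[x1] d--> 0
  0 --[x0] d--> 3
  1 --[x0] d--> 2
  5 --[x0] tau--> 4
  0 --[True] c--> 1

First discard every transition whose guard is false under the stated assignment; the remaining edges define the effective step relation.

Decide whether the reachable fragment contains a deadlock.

Answer: DEADLOCK-FREE

Trace:
R = {0,1}
  0: c→1  [1 out]
  1: d→0  [1 out]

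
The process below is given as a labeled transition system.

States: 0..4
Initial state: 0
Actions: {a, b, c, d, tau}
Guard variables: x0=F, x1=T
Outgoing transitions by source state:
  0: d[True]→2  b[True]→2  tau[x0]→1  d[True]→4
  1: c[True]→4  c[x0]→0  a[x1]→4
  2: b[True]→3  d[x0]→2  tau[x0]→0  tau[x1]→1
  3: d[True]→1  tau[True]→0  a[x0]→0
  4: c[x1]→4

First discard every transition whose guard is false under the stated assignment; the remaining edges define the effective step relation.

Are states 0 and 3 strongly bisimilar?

Compute ~ classes (split until stable):
  round 0: {{0,1,2,3,4}}
  round 1: {{0},{1},{2},{3},{4}}
stable after 2 split(s): 5 block(s)
[0]={0}  [3]={3}

Answer: NOT BISIMILAR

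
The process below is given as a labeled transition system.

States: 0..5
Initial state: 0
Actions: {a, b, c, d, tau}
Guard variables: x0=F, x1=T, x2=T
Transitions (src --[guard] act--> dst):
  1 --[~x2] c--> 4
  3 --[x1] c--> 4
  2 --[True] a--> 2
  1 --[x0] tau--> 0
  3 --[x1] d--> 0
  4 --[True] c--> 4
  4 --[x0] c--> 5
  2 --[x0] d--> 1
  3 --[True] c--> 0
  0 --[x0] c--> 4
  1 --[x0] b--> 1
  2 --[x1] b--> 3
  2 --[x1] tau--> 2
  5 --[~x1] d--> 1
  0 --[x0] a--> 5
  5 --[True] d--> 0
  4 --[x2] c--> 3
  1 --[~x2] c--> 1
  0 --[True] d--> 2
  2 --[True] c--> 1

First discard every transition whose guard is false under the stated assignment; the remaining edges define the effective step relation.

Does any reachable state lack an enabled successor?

Reach set: {0,1,2,3,4}
  0: d→2  [1 out]
  1: ∅  [deadlock]
  2: a→2  b→3  c→1  tau→2  [4 out]
  3: c→0  c→4  d→0  [3 out]
  4: c→3  c→4  [2 out]
Path to 1: d·c

Answer: DEADLOCK at state 1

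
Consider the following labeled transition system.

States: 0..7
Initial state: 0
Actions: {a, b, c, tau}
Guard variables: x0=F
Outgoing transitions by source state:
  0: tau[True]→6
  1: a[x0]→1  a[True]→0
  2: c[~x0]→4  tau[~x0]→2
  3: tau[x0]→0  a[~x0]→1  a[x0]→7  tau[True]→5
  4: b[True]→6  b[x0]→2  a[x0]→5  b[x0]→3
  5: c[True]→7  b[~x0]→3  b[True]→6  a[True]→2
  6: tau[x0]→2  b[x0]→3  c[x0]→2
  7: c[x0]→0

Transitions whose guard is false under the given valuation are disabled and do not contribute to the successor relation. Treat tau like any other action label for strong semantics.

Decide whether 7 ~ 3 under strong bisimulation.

Refine partition for ~:
  round 0: {{0,1,2,3,4,5,6,7}}
  round 1: {{0},{1},{2},{3},{4},{5},{6,7}}
7 equivalence class(es) (converged in 2)
7∈{6,7}, 3∈{3}

Answer: NOT BISIMILAR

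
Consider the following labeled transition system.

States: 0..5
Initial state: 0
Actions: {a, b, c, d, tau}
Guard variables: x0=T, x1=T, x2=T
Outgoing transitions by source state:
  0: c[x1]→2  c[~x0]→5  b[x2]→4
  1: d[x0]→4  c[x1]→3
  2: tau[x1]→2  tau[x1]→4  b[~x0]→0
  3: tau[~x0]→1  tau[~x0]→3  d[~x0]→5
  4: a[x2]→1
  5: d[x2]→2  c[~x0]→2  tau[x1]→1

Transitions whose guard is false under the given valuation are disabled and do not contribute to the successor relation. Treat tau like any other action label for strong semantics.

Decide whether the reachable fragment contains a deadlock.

Reach set: {0,1,2,3,4}
  0: b→4  c→2  [deg 2]
  1: c→3  d→4  [deg 2]
  2: tau→2  tau→4  [deg 2]
  3: ∅  [STUCK]
  4: a→1  [deg 1]
witness 3: b·a·c

Answer: DEADLOCK at state 3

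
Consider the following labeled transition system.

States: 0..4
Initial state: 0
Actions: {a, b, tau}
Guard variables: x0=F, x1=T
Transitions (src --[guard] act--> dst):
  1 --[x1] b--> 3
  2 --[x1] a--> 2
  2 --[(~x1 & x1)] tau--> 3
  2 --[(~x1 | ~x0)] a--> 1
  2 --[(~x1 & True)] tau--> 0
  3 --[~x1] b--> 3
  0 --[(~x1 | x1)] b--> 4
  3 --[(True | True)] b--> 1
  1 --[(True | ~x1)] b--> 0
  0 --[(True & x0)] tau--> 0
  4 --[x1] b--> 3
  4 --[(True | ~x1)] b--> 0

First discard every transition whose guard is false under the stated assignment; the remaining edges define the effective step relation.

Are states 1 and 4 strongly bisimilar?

Bisimulation quotient by refinement:
  π0 = {{0,1,2,3,4}}
  π1 = {{0,1,3,4},{2}}
2 equivalence class(es) (converged in 2)
[1]={0,1,3,4}  [4]={0,1,3,4}

Answer: BISIMILAR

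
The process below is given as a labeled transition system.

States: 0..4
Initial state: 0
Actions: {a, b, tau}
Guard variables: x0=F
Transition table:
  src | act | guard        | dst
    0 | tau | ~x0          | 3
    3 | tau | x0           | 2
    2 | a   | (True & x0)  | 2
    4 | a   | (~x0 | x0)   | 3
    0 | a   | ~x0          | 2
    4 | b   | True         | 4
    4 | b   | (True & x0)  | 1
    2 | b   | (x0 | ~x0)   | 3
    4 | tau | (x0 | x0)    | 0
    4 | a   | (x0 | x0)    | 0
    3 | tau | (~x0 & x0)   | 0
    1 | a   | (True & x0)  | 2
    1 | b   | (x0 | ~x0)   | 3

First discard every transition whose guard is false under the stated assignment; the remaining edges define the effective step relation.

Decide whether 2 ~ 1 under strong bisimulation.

Compute ~ classes (split until stable):
  P[0] = {{0,1,2,3,4}}
  P[1] = {{0},{1,2},{3},{4}}
stable after 2 split(s): 4 block(s)
[2]={1,2}  [1]={1,2}

Answer: BISIMILAR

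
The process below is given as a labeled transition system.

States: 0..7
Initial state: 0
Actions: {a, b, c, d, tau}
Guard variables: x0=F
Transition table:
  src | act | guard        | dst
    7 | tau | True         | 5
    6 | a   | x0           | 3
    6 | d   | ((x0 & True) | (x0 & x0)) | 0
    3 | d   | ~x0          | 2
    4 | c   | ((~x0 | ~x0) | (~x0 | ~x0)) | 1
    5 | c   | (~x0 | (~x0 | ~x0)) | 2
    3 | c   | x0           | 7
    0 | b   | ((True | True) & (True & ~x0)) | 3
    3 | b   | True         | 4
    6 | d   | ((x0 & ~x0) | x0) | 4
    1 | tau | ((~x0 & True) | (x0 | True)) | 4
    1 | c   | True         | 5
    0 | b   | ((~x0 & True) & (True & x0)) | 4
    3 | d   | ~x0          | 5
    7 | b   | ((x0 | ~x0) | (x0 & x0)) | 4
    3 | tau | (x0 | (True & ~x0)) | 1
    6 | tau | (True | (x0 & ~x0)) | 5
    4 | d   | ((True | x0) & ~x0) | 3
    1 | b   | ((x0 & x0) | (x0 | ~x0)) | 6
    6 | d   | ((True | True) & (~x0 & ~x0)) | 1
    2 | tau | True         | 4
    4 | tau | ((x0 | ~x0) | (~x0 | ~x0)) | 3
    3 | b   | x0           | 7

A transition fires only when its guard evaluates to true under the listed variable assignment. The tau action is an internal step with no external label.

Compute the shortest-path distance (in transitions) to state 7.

Answer: UNREACHABLE

Trace:
Breadth-first toward 7:
  depth 0: {0}
  depth 1: {3}
  depth 2: {1,2,4,5}
  depth 3: {6}
7 never appears.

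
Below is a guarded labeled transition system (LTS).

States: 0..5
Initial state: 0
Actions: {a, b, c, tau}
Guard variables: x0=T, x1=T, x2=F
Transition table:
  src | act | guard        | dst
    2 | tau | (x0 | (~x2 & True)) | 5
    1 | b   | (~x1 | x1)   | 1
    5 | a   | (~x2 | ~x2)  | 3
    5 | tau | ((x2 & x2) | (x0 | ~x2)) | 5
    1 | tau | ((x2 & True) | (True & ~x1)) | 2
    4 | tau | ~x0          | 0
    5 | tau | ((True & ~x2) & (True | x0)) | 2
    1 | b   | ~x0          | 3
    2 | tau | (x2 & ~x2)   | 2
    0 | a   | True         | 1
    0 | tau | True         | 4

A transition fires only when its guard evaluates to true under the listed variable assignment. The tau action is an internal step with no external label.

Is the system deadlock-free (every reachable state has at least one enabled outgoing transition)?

Answer: DEADLOCK at state 4

Trace:
Reach set: {0,1,4}
  0: a→1  tau→4  [deg 2]
  1: b→1  [deg 1]
  4: ∅  [no exit]
trace reaching 4: tau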